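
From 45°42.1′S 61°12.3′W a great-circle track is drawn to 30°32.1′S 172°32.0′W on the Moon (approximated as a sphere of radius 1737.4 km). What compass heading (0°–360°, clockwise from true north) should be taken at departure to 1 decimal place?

234.2°

With φ₁ = -0.7976, φ₂ = -0.5329, Δλ = -1.9430 rad, the forward-azimuth formula gives
θ = atan2( sin Δλ cos φ₂ , cos φ₁ sin φ₂ − sin φ₁ cos φ₂ cos Δλ ) = atan2(-0.8023, -0.5790) = -125.82°.
Adding 360° brings this into [0°, 360°): 234.2°.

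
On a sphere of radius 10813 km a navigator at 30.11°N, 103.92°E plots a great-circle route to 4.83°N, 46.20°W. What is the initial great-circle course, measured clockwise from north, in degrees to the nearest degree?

316°

With φ₁ = 0.5255, φ₂ = 0.0843, Δλ = -2.6201 rad, the forward-azimuth formula gives
θ = atan2( sin Δλ cos φ₂ , cos φ₁ sin φ₂ − sin φ₁ cos φ₂ cos Δλ ) = atan2(-0.4964, 0.5063) = -44.44°.
Adding 360° brings this into [0°, 360°): 316°.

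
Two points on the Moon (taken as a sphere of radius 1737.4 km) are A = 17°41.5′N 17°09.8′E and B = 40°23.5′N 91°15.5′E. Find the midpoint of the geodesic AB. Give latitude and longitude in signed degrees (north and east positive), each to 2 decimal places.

The central angle between A and B is δ = 1.1639 rad.
With f = 0.5, the slerp weights are sin((1−f)δ)/sin δ = 0.5985 and sin(fδ)/sin δ = 0.5985.
Weighted sum of the unit vectors: (0.5985)·(0.9103,0.2811,0.3039) + (0.5985)·(-0.0167,0.7614,0.6480) = (0.5348, 0.6240, 0.5697).
Converting back: φ = atan2(z, √(x²+y²)) = 34.73°, λ = atan2(y, x) = 49.40°.

34.73°, 49.40°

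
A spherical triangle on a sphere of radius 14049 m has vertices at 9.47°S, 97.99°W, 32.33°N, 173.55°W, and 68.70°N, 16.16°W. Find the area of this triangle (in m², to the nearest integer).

Side lengths (central angles): a = 1.3542, b = 1.6733, c = 1.4507 rad; semiperimeter s = 2.2391.
By l'Huilier's theorem, tan(E/4) = √[tan(s/2) tan((s−a)/2) tan((s−b)/2) tan((s−c)/2)], giving spherical excess E = 1.3247 rad.
Area = E·R² = 1.3247 × (14049)² ≈ 261457769 m².

261457769 m²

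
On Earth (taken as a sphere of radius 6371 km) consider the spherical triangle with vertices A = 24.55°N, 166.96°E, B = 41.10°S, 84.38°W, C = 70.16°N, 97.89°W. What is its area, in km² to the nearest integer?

81550386 km²

Side lengths (central angles): a = 1.9495, b = 1.1992, c = 2.0857 rad; semiperimeter s = 2.6172.
By l'Huilier's theorem, tan(E/4) = √[tan(s/2) tan((s−a)/2) tan((s−b)/2) tan((s−c)/2)], giving spherical excess E = 2.0091 rad.
Area = E·R² = 2.0091 × (6371)² ≈ 81550386 km².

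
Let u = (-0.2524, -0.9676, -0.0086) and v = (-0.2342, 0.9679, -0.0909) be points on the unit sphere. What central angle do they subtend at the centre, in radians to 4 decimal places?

u·v = -0.8766; |u| = 1.0000, |v| = 1.0000.
cos θ = (u·v)/(|u||v|) = -0.8767, so θ = 2.6397 rad.

2.6397 rad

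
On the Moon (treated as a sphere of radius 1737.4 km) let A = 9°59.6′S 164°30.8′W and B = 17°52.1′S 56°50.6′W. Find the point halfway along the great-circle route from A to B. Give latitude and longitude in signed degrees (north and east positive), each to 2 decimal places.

Central angle δ = 1.8042 rad. Interpolating on the sphere with fraction f = 0.5:
P = [sin((1−f)δ)·A + sin(fδ)·B] / sin δ = 0.8065·A + 0.8065·B in Cartesian coordinates,
giving P = (-0.3456, -0.8547, -0.3874), i.e. latitude -22.79°, longitude -112.02°.

-22.79°, -112.02°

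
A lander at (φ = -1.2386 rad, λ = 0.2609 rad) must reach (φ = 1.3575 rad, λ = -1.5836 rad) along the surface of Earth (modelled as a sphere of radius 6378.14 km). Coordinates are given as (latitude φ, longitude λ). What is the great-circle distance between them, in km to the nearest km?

17865 km

In radians: φ₁ = -1.2386, φ₂ = 1.3575, Δλ = -105.682° = -1.8445 rad.
Haversine: a = sin²(Δφ/2) + cos φ₁ cos φ₂ sin²(Δλ/2) = 0.9274 + (0.3261)(0.2117)(0.6351) = 0.97128.
Central angle c = 2·arcsin(√a) = 2.80103 rad.
Distance = R·c = 6378.14 × 2.8010 ≈ 17865 km.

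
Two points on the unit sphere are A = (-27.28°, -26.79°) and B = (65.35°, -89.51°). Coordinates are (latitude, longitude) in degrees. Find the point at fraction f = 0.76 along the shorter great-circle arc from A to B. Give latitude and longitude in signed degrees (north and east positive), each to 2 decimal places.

46.16°, -59.65°

Central angle δ = 1.8200 rad. Interpolating on the sphere with fraction f = 0.76:
P = [sin((1−f)δ)·A + sin(fδ)·B] / sin δ = 0.4365·A + 1.0138·B in Cartesian coordinates,
giving P = (0.3500, -0.5977, 0.7213), i.e. latitude 46.16°, longitude -59.65°.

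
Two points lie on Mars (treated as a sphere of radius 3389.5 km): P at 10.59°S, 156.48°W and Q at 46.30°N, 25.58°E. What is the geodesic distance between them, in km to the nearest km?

With latitudes φ₁ = -10.590°, φ₂ = 46.300° and longitude difference Δλ = -177.940°:
Haversine: a = sin²(Δφ/2) + cos φ₁ cos φ₂ sin²(Δλ/2) = 0.2269 + (0.9830)(0.6909)(0.9997) = 0.90577.
Central angle c = 2·arcsin(√a) = 2.51758 rad.
Distance = R·c = 3389.5 × 2.5176 ≈ 8533 km.

8533 km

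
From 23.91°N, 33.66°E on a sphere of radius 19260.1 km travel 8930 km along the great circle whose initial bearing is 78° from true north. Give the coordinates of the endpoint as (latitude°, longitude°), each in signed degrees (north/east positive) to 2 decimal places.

Angular distance δ = d/R = 8930/19260.1 = 0.46365 rad; initial bearing θ = 1.3614 rad.
sin φ₂ = sin φ₁ cos δ + cos φ₁ sin δ cos θ = (0.4053)(0.8944) + (0.9142)(0.4472)(0.2079) = 0.4475, so φ₂ = 26.58°.
Δλ = atan2(sin θ sin δ cos φ₁, cos δ − sin φ₁ sin φ₂) = atan2(0.3999, 0.7130) = 29.285°.
λ₂ = 33.660° + 29.285° = 62.95°.

26.58°, 62.95°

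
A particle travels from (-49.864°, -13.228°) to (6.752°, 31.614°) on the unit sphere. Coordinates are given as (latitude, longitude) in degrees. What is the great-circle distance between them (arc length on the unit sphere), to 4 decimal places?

In radians: φ₁ = -0.8703, φ₂ = 0.1178, Δλ = 44.842° = 0.7826 rad.
cos c = sin φ₁ sin φ₂ + cos φ₁ cos φ₂ cos Δλ = (-0.7645)(0.1176) + (0.6446)(0.9931)(0.7091) = 0.36400,
so c = arccos(0.36400) = 1.19823 rad.
On the unit sphere the arc length equals the central angle: 1.1982.

1.1982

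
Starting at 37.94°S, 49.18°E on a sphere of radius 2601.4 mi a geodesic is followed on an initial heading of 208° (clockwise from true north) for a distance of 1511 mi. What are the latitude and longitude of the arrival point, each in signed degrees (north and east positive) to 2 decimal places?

-63.65°, 13.70°

Angular distance δ = d/R = 1511/2601.4 = 0.58084 rad; initial bearing θ = 3.6303 rad.
sin φ₂ = sin φ₁ cos δ + cos φ₁ sin δ cos θ = (-0.6148)(0.8360) + (0.7887)(0.5487)(-0.8829) = -0.8961, so φ₂ = -63.65°.
Δλ = atan2(sin θ sin δ cos φ₁, cos δ − sin φ₁ sin φ₂) = atan2(-0.2032, 0.2850) = -35.480°.
λ₂ = 49.180° − 35.480° = 13.70°.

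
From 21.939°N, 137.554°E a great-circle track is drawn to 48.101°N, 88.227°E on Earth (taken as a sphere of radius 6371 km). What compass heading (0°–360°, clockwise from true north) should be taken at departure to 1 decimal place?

316.2°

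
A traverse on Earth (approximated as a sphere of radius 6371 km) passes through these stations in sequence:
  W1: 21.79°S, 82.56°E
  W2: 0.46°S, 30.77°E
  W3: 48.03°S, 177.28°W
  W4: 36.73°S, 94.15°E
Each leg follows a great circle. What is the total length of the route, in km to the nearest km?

27045 km

Leg W1→W2: central angle 0.9554 rad, distance 6086.6 km.
Leg W2→W3: central angle 2.1947 rad, distance 13982.4 km.
Leg W3→W4: central angle 1.0950 rad, distance 6976.4 km.
Total: 6086.6 + 13982.4 + 6976.4 ≈ 27045 km.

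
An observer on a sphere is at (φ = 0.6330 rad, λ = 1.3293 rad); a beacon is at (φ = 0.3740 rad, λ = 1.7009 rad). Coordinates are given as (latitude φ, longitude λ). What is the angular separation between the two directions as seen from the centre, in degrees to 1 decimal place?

23.7°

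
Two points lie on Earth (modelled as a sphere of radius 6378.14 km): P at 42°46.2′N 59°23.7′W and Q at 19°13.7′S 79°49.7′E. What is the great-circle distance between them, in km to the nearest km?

15414 km

Let φ₁ = 0.7465 rad, φ₂ = -0.3356 rad, and Δλ = 2.4299 rad.
cos c = sin φ₁ sin φ₂ + cos φ₁ cos φ₂ cos Δλ = (0.6791)(-0.3293) + (0.7341)(0.9442)(-0.7573) = -0.74852,
so c = arccos(-0.74852) = 2.41662 rad.
Distance = R·c = 6378.14 × 2.4166 ≈ 15414 km.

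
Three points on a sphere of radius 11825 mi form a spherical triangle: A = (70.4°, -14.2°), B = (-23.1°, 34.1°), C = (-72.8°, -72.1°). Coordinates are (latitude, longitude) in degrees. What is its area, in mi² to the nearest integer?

Side lengths (central angles): a = 1.2673, b = 2.5815, c = 1.7359 rad; semiperimeter s = 2.7923.
By l'Huilier's theorem, tan(E/4) = √[tan(s/2) tan((s−a)/2) tan((s−b)/2) tan((s−c)/2)], giving spherical excess E = 2.0968 rad.
Area = E·R² = 2.0968 × (11825)² ≈ 293202433 mi².

293202433 mi²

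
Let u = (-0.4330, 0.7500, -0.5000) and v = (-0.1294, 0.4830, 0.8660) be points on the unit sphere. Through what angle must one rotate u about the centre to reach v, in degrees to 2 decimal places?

u·v = -0.0147; |u| = 1.0000, |v| = 1.0000.
cos θ = (u·v)/(|u||v|) = -0.0147, so θ = 90.84°.

90.84°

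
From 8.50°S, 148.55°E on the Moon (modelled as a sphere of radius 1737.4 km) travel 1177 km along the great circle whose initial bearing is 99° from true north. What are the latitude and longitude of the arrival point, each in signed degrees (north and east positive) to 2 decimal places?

-12.25°, -172.14°

Angular distance δ = d/R = 1177/1737.4 = 0.67745 rad; initial bearing θ = 1.7279 rad.
sin φ₂ = sin φ₁ cos δ + cos φ₁ sin δ cos θ = (-0.1478)(0.7792) + (0.9890)(0.6268)(-0.1564) = -0.2121, so φ₂ = -12.25°.
Δλ = atan2(sin θ sin δ cos φ₁, cos δ − sin φ₁ sin φ₂) = atan2(0.6123, 0.7478) = 39.310°.
λ₂ = 148.550° + 39.310° = 187.86° → -172.14° after wrapping to (−180°, 180°].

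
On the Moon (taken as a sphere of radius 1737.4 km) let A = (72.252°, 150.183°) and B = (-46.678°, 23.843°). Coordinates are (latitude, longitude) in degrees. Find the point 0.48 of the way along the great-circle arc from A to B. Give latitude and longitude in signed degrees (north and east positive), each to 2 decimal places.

24.56°, 50.75°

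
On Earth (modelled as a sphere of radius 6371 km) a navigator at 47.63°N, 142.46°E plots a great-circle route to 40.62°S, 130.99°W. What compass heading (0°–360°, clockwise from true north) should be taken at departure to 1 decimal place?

Δλ = 86.550° = 1.5106 rad.
y = sin Δλ · cos φ₂ = (0.9982)(0.7590) = 0.7577
x = cos φ₁ sin φ₂ − sin φ₁ cos φ₂ cos Δλ = (0.6739)(-0.6510) − (0.7388)(0.7590)(0.0602) = -0.4725
θ = atan2(y, x) = 121.95°, so the bearing is 121.9°.

121.9°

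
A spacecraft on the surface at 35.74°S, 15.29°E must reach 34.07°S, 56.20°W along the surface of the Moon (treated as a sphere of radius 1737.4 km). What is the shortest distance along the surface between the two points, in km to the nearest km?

In radians: φ₁ = -0.6238, φ₂ = -0.5946, Δλ = -71.490° = -1.2477 rad.
cos c = sin φ₁ sin φ₂ + cos φ₁ cos φ₂ cos Δλ = (-0.5841)(-0.5602) + (0.8117)(0.8284)(0.3175) = 0.54067,
so c = arccos(0.54067) = 0.99956 rad.
Distance = R·c = 1737.4 × 0.9996 ≈ 1737 km.

1737 km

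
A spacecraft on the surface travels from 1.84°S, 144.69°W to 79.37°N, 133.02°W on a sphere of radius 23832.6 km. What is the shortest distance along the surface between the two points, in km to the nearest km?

33872 km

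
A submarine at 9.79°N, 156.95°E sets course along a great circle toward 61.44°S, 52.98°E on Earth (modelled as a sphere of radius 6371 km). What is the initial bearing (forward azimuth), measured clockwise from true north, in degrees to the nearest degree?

209°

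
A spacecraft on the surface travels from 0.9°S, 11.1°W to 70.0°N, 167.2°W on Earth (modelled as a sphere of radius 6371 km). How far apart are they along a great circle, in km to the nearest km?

12133 km

Let φ₁ = -0.0157 rad, φ₂ = 1.2217 rad, and Δλ = -2.7245 rad.
Haversine: a = sin²(Δφ/2) + cos φ₁ cos φ₂ sin²(Δλ/2) = 0.3364 + (0.9999)(0.3420)(0.9571) = 0.66371.
Central angle c = 2·arcsin(√a) = 1.90436 rad.
Distance = R·c = 6371 × 1.9044 ≈ 12133 km.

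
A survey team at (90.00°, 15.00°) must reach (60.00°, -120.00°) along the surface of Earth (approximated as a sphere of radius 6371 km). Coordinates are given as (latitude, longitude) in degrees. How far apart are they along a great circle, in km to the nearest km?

3336 km

With latitudes φ₁ = 90.000°, φ₂ = 60.000° and longitude difference Δλ = -135.000°:
Haversine: a = sin²(Δφ/2) + cos φ₁ cos φ₂ sin²(Δλ/2) = 0.0670 + (0.0000)(0.5000)(0.8536) = 0.06699.
Central angle c = 2·arcsin(√a) = 0.52360 rad.
Distance = R·c = 6371 × 0.5236 ≈ 3336 km.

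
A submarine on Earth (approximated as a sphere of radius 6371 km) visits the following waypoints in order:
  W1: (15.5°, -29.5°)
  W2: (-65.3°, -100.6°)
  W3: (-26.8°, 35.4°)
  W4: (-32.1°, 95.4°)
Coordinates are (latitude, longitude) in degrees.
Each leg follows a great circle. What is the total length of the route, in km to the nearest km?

25595 km

Leg W1→W2: central angle 1.6834 rad, distance 10724.9 km.
Leg W2→W3: central angle 1.4290 rad, distance 9104.1 km.
Leg W3→W4: central angle 0.9050 rad, distance 5766.0 km.
Total: 10724.9 + 9104.1 + 5766.0 ≈ 25595 km.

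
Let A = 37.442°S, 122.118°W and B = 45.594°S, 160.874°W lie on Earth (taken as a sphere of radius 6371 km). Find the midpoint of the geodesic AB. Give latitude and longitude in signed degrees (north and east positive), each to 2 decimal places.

Central angle δ = 0.5205 rad. Interpolating on the sphere with fraction f = 0.5:
P = [sin((1−f)δ)·A + sin(fδ)·B] / sin δ = 0.5174·A + 0.5174·B in Cartesian coordinates,
giving P = (-0.5605, -0.4666, -0.6842), i.e. latitude -43.17°, longitude -140.22°.

-43.17°, -140.22°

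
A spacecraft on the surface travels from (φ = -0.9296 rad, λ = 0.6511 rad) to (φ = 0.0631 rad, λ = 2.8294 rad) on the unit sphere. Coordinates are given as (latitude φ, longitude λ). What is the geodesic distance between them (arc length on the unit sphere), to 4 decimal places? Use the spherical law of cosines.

Let φ₁ = -0.9296 rad, φ₂ = 0.0631 rad, and Δλ = 2.1783 rad.
cos c = sin φ₁ sin φ₂ + cos φ₁ cos φ₂ cos Δλ = (-0.8014)(0.0631) + (0.5982)(0.9980)(-0.5708) = -0.39129,
so c = arccos(-0.39129) = 1.97283 rad.
On the unit sphere the arc length equals the central angle: 1.9728.

1.9728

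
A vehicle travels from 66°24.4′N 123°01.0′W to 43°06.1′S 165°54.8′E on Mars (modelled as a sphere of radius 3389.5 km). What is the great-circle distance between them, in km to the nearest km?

In radians: φ₁ = 1.1590, φ₂ = -0.7523, Δλ = -71.070° = -1.2404 rad.
Haversine: a = sin²(Δφ/2) + cos φ₁ cos φ₂ sin²(Δλ/2) = 0.6670 + (0.4002)(0.7301)(0.3378) = 0.76569.
Central angle c = 2·arcsin(√a) = 2.13102 rad.
Distance = R·c = 3389.5 × 2.1310 ≈ 7223 km.

7223 km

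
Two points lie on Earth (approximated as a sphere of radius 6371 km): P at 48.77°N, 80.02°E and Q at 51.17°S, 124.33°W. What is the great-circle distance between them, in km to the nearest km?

Let φ₁ = 0.8512 rad, φ₂ = -0.8931 rad, and Δλ = 2.7166 rad.
Haversine: a = sin²(Δφ/2) + cos φ₁ cos φ₂ sin²(Δλ/2) = 0.5863 + (0.6591)(0.6270)(0.9555) = 0.98118.
Central angle c = 2·arcsin(√a) = 2.86636 rad.
Distance = R·c = 6371 × 2.8664 ≈ 18262 km.

18262 km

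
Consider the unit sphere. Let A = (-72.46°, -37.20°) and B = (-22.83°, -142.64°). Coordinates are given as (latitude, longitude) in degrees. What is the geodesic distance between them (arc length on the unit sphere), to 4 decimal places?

Let φ₁ = -1.2647 rad, φ₂ = -0.3985 rad, and Δλ = -1.8403 rad.
cos c = sin φ₁ sin φ₂ + cos φ₁ cos φ₂ cos Δλ = (-0.9535)(-0.3880) + (0.3014)(0.9217)(-0.2662) = 0.29601,
so c = arccos(0.29601) = 1.27028 rad.
On the unit sphere the arc length equals the central angle: 1.2703.

1.2703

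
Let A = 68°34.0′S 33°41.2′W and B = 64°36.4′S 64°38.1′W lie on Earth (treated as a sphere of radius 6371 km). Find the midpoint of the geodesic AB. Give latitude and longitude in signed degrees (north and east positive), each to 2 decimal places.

-67.34°, -50.43°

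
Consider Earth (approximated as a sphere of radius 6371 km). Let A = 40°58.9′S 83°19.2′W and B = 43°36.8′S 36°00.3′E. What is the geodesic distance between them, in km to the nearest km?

Let φ₁ = -0.7153 rad, φ₂ = -0.7612 rad, and Δλ = 2.0826 rad.
cos c = sin φ₁ sin φ₂ + cos φ₁ cos φ₂ cos Δλ = (-0.6558)(-0.6898) + (0.7549)(0.7240)(-0.4898) = 0.18469,
so c = arccos(0.18469) = 1.38504 rad.
Distance = R·c = 6371 × 1.3850 ≈ 8824 km.

8824 km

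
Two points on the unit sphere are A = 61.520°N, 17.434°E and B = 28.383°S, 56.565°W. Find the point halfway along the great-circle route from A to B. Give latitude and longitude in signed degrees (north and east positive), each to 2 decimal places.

19.98°, -32.18°

Central angle δ = 1.8778 rad. Interpolating on the sphere with fraction f = 0.5:
P = [sin((1−f)δ)·A + sin(fδ)·B] / sin δ = 0.8465·A + 0.8465·B in Cartesian coordinates,
giving P = (0.7954, -0.5005, 0.3417), i.e. latitude 19.98°, longitude -32.18°.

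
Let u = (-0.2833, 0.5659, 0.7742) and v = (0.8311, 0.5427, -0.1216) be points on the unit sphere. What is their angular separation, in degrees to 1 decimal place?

91.3°

u·v = -0.0225; |u| = 0.9999, |v| = 1.0000.
cos θ = (u·v)/(|u||v|) = -0.0225, so θ = 91.3°.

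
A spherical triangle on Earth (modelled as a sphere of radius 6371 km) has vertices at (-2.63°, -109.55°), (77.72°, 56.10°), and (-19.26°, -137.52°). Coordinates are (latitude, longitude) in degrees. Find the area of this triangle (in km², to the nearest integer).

29629163 km²

Side lengths (central angles): a = 2.1147, b = 0.5586, c = 1.8242 rad; semiperimeter s = 2.2487.
By l'Huilier's theorem, tan(E/4) = √[tan(s/2) tan((s−a)/2) tan((s−b)/2) tan((s−c)/2)], giving spherical excess E = 0.7300 rad.
Area = E·R² = 0.7300 × (6371)² ≈ 29629163 km².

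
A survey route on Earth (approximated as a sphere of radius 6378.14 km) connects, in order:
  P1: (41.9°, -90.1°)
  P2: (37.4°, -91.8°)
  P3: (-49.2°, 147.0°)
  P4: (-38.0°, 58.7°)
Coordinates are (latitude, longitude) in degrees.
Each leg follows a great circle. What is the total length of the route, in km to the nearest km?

22563 km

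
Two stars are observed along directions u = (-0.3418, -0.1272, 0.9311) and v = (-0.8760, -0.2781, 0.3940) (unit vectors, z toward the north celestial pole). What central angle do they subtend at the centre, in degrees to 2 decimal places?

45.44°

u·v = 0.7016; |u| = 1.0000, |v| = 1.0000.
cos θ = (u·v)/(|u||v|) = 0.7017, so θ = 45.44°.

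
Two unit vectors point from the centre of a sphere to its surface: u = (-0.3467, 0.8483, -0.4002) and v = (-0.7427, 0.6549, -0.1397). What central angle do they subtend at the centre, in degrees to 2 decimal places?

29.66°

u·v = 0.8690; |u| = 1.0000, |v| = 1.0000.
cos θ = (u·v)/(|u||v|) = 0.8690, so θ = 29.66°.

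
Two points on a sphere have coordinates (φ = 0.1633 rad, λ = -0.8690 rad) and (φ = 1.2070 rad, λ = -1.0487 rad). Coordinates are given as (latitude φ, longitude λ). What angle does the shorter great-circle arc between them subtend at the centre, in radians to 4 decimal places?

Let φ₁ = 0.1633 rad, φ₂ = 1.2070 rad, and Δλ = -0.1797 rad.
Haversine: a = sin²(Δφ/2) + cos φ₁ cos φ₂ sin²(Δλ/2) = 0.2485 + (0.9867)(0.3558)(0.0081) = 0.25131.
Central angle c = 2·arcsin(√a) = 1.05023 rad.
So the angular separation is 1.0502 rad.

1.0502 rad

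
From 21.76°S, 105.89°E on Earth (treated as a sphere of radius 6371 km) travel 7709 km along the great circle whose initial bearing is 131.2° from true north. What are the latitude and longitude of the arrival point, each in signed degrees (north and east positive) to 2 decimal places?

Angular distance δ = d/R = 7709/6371 = 1.21001 rad; initial bearing θ = 2.2899 rad.
sin φ₂ = sin φ₁ cos δ + cos φ₁ sin δ cos θ = (-0.3707)(0.3530) + (0.9287)(0.9356)(-0.6587) = -0.7032, so φ₂ = -44.69°.
Δλ = atan2(sin θ sin δ cos φ₁, cos δ − sin φ₁ sin φ₂) = atan2(0.6538, 0.0923) = 81.964°.
λ₂ = 105.890° + 81.964° = 187.85° → -172.15° after wrapping to (−180°, 180°].

-44.69°, -172.15°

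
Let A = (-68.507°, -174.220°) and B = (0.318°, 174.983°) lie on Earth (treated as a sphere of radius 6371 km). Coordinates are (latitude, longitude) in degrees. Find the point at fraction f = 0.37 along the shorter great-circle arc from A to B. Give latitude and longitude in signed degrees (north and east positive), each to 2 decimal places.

-43.15°, 178.96°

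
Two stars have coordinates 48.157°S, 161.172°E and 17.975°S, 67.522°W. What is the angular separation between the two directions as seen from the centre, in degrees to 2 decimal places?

In radians: φ₁ = -0.8405, φ₂ = -0.3137, Δλ = 131.306° = 2.2917 rad.
cos c = sin φ₁ sin φ₂ + cos φ₁ cos φ₂ cos Δλ = (-0.7450)(-0.3086) + (0.6671)(0.9512)(-0.6601) = -0.18894,
so c = arccos(-0.18894) = 1.76088 rad.
So the angular separation is 100.89°.

100.89°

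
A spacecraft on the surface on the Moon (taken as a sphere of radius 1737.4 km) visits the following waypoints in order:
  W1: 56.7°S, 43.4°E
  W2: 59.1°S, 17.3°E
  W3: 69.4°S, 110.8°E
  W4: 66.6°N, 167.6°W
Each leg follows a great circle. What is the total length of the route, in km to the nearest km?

Leg W1→W2: central angle 0.2440 rad, distance 424.0 km.
Leg W2→W3: central angle 0.6564 rad, distance 1140.5 km.
Leg W3→W4: central angle 2.5656 rad, distance 4457.5 km.
Total: 424.0 + 1140.5 + 4457.5 ≈ 6022 km.

6022 km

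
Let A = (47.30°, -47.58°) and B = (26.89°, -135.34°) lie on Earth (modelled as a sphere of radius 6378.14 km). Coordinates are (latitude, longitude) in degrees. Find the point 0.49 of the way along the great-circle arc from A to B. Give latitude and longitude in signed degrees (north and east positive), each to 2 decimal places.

The central angle between A and B is δ = 1.2068 rad.
With f = 0.49, the slerp weights are sin((1−f)δ)/sin δ = 0.6178 and sin(fδ)/sin δ = 0.5965.
Weighted sum of the unit vectors: (0.6178)·(0.4575,-0.5006,0.7349) + (0.5965)·(-0.6344,-0.6269,0.4523) = (-0.0958, -0.6833, 0.7238).
Converting back: φ = atan2(z, √(x²+y²)) = 46.37°, λ = atan2(y, x) = -97.98°.

46.37°, -97.98°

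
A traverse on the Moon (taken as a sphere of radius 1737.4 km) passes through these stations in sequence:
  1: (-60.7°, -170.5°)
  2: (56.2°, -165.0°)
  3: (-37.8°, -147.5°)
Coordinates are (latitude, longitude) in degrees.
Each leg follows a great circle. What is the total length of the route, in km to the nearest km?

Leg 1→2: central angle 2.0417 rad, distance 3547.2 km.
Leg 2→3: central angle 1.6610 rad, distance 2885.9 km.
Total: 3547.2 + 2885.9 ≈ 6433 km.

6433 km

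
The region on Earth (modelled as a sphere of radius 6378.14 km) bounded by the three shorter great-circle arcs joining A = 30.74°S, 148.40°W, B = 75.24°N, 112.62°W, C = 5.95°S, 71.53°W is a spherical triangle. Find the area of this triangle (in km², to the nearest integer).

Side lengths (central angles): a = 1.4799, b = 1.3210, c = 1.8930 rad; semiperimeter s = 2.3470.
By l'Huilier's theorem, tan(E/4) = √[tan(s/2) tan((s−a)/2) tan((s−b)/2) tan((s−c)/2)], giving spherical excess E = 1.4485 rad.
Area = E·R² = 1.4485 × (6378.14)² ≈ 58925786 km².

58925786 km²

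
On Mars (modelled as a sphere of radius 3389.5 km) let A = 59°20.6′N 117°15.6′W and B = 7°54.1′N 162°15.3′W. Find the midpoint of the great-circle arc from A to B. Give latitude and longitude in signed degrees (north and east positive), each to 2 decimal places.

35.51°, -147.31°

The central angle between A and B is δ = 1.0754 rad.
With f = 0.5, the slerp weights are sin((1−f)δ)/sin δ = 0.5821 and sin(fδ)/sin δ = 0.5821.
Weighted sum of the unit vectors: (0.5821)·(-0.2335,-0.4533,0.8602) + (0.5821)·(-0.9434,-0.3019,0.1375) = (-0.6851, -0.4396, 0.5808).
Converting back: φ = atan2(z, √(x²+y²)) = 35.51°, λ = atan2(y, x) = -147.31°.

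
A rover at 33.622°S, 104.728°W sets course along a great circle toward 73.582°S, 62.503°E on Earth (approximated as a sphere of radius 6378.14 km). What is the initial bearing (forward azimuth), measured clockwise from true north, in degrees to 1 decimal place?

176.2°

Δλ = 167.231° = 2.9187 rad.
y = sin Δλ · cos φ₂ = (0.2210)(0.2826) = 0.0625
x = cos φ₁ sin φ₂ − sin φ₁ cos φ₂ cos Δλ = (0.8327)(-0.9592) − (-0.5537)(0.2826)(-0.9753) = -0.9514
θ = atan2(y, x) = 176.24°, so the bearing is 176.2°.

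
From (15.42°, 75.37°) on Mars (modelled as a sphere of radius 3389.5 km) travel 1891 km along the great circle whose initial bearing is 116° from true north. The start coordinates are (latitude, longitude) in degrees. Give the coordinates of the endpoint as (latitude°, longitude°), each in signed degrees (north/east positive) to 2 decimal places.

0.11°, 103.78°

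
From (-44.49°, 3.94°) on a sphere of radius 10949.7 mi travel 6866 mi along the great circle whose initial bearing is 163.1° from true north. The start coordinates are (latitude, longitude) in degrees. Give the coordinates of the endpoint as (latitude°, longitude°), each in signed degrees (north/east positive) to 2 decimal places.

-75.46°, 46.74°

Angular distance δ = d/R = 6866/10949.7 = 0.62705 rad; initial bearing θ = 2.8466 rad.
sin φ₂ = sin φ₁ cos δ + cos φ₁ sin δ cos θ = (-0.7008)(0.8098) + (0.7134)(0.5868)(-0.9568) = -0.9680, so φ₂ = -75.46°.
Δλ = atan2(sin θ sin δ cos φ₁, cos δ − sin φ₁ sin φ₂) = atan2(0.1217, 0.1314) = 42.796°.
λ₂ = 3.940° + 42.796° = 46.74°.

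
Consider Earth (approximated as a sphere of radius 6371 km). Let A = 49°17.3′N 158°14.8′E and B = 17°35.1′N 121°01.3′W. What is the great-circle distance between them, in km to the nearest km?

With latitudes φ₁ = 49.288°, φ₂ = 17.585° and longitude difference Δλ = 80.732°:
Haversine: a = sin²(Δφ/2) + cos φ₁ cos φ₂ sin²(Δλ/2) = 0.0746 + (0.6523)(0.9533)(0.4195) = 0.33543.
Central angle c = 2·arcsin(√a) = 1.23539 rad.
Distance = R·c = 6371 × 1.2354 ≈ 7871 km.

7871 km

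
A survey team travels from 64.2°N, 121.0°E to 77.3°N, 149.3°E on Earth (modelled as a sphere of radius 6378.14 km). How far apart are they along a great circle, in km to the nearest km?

With latitudes φ₁ = 64.200°, φ₂ = 77.300° and longitude difference Δλ = 28.300°:
Haversine: a = sin²(Δφ/2) + cos φ₁ cos φ₂ sin²(Δλ/2) = 0.0130 + (0.4352)(0.2198)(0.0598) = 0.01873.
Central angle c = 2·arcsin(√a) = 0.27458 rad.
Distance = R·c = 6378.14 × 0.2746 ≈ 1751 km.

1751 km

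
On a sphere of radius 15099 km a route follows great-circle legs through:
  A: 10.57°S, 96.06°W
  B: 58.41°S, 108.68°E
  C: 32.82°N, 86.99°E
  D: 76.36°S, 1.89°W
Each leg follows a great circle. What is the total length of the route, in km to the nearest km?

Leg A→B: central angle 1.8875 rad, distance 28499.3 km.
Leg B→C: central angle 1.6235 rad, distance 24512.6 km.
Leg C→D: central angle 2.1210 rad, distance 32024.6 km.
Total: 28499.3 + 24512.6 + 32024.6 ≈ 85036 km.

85036 km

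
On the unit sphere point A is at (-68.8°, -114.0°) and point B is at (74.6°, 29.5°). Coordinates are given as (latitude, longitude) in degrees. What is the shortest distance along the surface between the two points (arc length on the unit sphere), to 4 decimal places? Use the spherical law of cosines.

2.9223

In radians: φ₁ = -1.2008, φ₂ = 1.3020, Δλ = 143.500° = 2.5045 rad.
cos c = sin φ₁ sin φ₂ + cos φ₁ cos φ₂ cos Δλ = (-0.9323)(0.9641) + (0.3616)(0.2656)(-0.8039) = -0.97604,
so c = arccos(-0.97604) = 2.92227 rad.
On the unit sphere the arc length equals the central angle: 2.9223.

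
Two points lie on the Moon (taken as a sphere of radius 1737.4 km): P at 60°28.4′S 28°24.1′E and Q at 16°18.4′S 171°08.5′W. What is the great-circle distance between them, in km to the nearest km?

3081 km

With latitudes φ₁ = -60.473°, φ₂ = -16.307° and longitude difference Δλ = 160.457°:
Haversine: a = sin²(Δφ/2) + cos φ₁ cos φ₂ sin²(Δλ/2) = 0.1413 + (0.4928)(0.9598)(0.9712) = 0.60072.
Central angle c = 2·arcsin(√a) = 1.77362 rad.
Distance = R·c = 1737.4 × 1.7736 ≈ 3081 km.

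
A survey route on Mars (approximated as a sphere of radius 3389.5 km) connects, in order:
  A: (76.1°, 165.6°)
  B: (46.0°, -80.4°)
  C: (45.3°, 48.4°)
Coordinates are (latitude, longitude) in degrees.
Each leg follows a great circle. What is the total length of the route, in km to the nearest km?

Leg A→B: central angle 0.8887 rad, distance 3012.3 km.
Leg B→C: central angle 1.3642 rad, distance 4623.9 km.
Total: 3012.3 + 4623.9 ≈ 7636 km.

7636 km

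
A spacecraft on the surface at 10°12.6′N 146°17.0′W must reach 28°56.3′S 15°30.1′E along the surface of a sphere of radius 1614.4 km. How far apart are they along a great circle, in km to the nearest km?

Let φ₁ = 0.1782 rad, φ₂ = -0.5051 rad, and Δλ = 2.8237 rad.
Haversine: a = sin²(Δφ/2) + cos φ₁ cos φ₂ sin²(Δλ/2) = 0.1122 + (0.9842)(0.8751)(0.9749) = 0.95195.
Central angle c = 2·arcsin(√a) = 2.69958 rad.
Distance = R·c = 1614.4 × 2.6996 ≈ 4358 km.

4358 km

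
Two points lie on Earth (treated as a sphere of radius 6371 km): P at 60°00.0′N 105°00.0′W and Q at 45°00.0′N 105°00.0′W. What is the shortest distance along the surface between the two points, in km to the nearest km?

1668 km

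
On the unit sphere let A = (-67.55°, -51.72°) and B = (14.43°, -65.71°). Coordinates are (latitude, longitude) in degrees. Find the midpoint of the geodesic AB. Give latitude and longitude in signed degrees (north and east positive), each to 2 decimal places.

Central angle δ = 1.4419 rad. Interpolating on the sphere with fraction f = 0.5:
P = [sin((1−f)δ)·A + sin(fδ)·B] / sin δ = 0.6656·A + 0.6656·B in Cartesian coordinates,
giving P = (0.4226, -0.7871, -0.4493), i.e. latitude -26.70°, longitude -61.77°.

-26.70°, -61.77°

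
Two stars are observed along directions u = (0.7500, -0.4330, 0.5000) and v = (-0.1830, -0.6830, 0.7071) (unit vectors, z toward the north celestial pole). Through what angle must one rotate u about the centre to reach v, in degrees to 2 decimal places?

u·v = 0.5120; |u| = 1.0000, |v| = 1.0000.
cos θ = (u·v)/(|u||v|) = 0.5120, so θ = 59.20°.

59.20°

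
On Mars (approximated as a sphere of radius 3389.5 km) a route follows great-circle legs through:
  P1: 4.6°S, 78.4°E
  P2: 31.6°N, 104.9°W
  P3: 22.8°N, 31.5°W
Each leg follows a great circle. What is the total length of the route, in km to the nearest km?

12868 km

Leg P1→P2: central angle 2.6673 rad, distance 9040.7 km.
Leg P2→P3: central angle 1.1292 rad, distance 3827.5 km.
Total: 9040.7 + 3827.5 ≈ 12868 km.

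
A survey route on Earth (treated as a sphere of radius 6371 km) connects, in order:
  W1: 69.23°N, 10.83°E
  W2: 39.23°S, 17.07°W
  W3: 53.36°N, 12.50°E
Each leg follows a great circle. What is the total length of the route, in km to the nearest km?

22956 km

Leg W1→W2: central angle 1.9268 rad, distance 12275.9 km.
Leg W2→W3: central angle 1.6764 rad, distance 10680.3 km.
Total: 12275.9 + 10680.3 ≈ 22956 km.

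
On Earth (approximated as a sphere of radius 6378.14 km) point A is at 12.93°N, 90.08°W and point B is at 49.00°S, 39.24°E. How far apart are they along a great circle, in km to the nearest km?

13919 km

With latitudes φ₁ = 12.930°, φ₂ = -49.000° and longitude difference Δλ = 129.320°:
Haversine: a = sin²(Δφ/2) + cos φ₁ cos φ₂ sin²(Δλ/2) = 0.2647 + (0.9746)(0.6561)(0.8168) = 0.78702.
Central angle c = 2·arcsin(√a) = 2.18223 rad.
Distance = R·c = 6378.14 × 2.1822 ≈ 13919 km.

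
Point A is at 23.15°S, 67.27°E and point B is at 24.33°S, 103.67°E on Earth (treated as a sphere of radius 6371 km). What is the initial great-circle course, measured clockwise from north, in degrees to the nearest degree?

100°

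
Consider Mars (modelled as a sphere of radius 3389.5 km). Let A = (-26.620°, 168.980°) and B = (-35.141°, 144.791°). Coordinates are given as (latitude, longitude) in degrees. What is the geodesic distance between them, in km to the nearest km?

1323 km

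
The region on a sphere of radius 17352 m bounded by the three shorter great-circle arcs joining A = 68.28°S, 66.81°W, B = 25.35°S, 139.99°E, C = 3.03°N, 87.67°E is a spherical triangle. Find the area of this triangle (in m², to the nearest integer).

Side lengths (central angles): a = 1.0134, b = 1.9634, c = 1.4714 rad; semiperimeter s = 2.2241.
By l'Huilier's theorem, tan(E/4) = √[tan(s/2) tan((s−a)/2) tan((s−b)/2) tan((s−c)/2)], giving spherical excess E = 1.0527 rad.
Area = E·R² = 1.0527 × (17352)² ≈ 316952502 m².

316952502 m²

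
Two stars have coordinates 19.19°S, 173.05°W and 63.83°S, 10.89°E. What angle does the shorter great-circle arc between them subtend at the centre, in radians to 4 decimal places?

Let φ₁ = -0.3349 rad, φ₂ = -1.1140 rad, and Δλ = -3.0728 rad.
Haversine: a = sin²(Δφ/2) + cos φ₁ cos φ₂ sin²(Δλ/2) = 0.1442 + (0.9444)(0.4410)(0.9988) = 0.56027.
Central angle c = 2·arcsin(√a) = 1.69163 rad.
So the angular separation is 1.6916 rad.

1.6916 rad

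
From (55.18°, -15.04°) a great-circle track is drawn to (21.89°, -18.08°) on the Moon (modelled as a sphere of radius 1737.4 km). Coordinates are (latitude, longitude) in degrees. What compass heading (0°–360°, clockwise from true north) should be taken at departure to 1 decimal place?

With φ₁ = 0.9631, φ₂ = 0.3821, Δλ = -0.0531 rad, the forward-azimuth formula gives
θ = atan2( sin Δλ cos φ₂ , cos φ₁ sin φ₂ − sin φ₁ cos φ₂ cos Δλ ) = atan2(-0.0492, -0.5478) = -174.87°.
Adding 360° brings this into [0°, 360°): 185.1°.

185.1°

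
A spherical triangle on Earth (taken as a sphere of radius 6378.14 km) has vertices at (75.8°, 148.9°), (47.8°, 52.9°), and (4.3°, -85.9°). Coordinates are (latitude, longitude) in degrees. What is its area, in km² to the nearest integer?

37502944 km²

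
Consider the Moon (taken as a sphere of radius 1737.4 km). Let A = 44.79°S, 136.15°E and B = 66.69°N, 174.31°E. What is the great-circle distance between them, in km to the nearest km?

Let φ₁ = -0.7817 rad, φ₂ = 1.1640 rad, and Δλ = 0.6660 rad.
cos c = sin φ₁ sin φ₂ + cos φ₁ cos φ₂ cos Δλ = (-0.7045)(0.9184) + (0.7097)(0.3957)(0.7863) = -0.42619,
so c = arccos(-0.42619) = 2.01108 rad.
Distance = R·c = 1737.4 × 2.0111 ≈ 3494 km.

3494 km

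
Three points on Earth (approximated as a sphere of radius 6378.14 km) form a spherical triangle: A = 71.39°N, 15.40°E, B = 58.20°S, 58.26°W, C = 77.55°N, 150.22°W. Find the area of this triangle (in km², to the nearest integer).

65814195 km²

Side lengths (central angles): a = 2.5567, b = 0.5379, c = 2.4313 rad; semiperimeter s = 2.7630.
By l'Huilier's theorem, tan(E/4) = √[tan(s/2) tan((s−a)/2) tan((s−b)/2) tan((s−c)/2)], giving spherical excess E = 1.6178 rad.
Area = E·R² = 1.6178 × (6378.14)² ≈ 65814195 km².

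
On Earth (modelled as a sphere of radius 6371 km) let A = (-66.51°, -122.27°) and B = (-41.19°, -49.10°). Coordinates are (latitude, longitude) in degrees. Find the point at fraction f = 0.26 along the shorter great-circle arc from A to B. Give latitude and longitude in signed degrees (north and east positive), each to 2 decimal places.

The central angle between A and B is δ = 0.8082 rad.
With f = 0.26, the slerp weights are sin((1−f)δ)/sin δ = 0.7787 and sin(fδ)/sin δ = 0.2885.
Weighted sum of the unit vectors: (0.7787)·(-0.2128,-0.3370,-0.9171) + (0.2885)·(0.4927,-0.5688,-0.6586) = (-0.0236, -0.4265, -0.9042).
Converting back: φ = atan2(z, √(x²+y²)) = -64.71°, λ = atan2(y, x) = -93.16°.

-64.71°, -93.16°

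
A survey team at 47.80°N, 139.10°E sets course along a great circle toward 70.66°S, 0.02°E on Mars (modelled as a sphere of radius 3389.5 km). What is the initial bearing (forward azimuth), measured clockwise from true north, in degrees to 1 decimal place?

205.8°

Δλ = -139.080° = -2.4274 rad.
y = sin Δλ · cos φ₂ = (-0.6550)(0.3312) = -0.2169
x = cos φ₁ sin φ₂ − sin φ₁ cos φ₂ cos Δλ = (0.6717)(-0.9436) − (0.7408)(0.3312)(-0.7556) = -0.4484
θ = atan2(y, x) = -154.19°; adding 360° gives 205.8°.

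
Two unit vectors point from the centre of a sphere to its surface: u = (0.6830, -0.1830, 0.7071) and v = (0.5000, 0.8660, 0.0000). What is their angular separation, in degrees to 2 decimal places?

u·v = 0.1830; |u| = 1.0000, |v| = 1.0000.
cos θ = (u·v)/(|u||v|) = 0.1830, so θ = 79.45°.

79.45°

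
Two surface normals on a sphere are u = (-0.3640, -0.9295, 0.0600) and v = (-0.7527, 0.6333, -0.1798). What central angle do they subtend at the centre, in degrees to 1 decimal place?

u·v = -0.3255; |u| = 1.0000, |v| = 1.0000.
cos θ = (u·v)/(|u||v|) = -0.3255, so θ = 109.0°.

109.0°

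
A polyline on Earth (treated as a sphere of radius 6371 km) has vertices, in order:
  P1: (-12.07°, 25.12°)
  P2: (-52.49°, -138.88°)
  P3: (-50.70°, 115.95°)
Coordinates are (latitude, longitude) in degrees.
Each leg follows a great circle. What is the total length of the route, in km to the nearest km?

Leg P1→P2: central angle 1.9894 rad, distance 12674.6 km.
Leg P2→P3: central angle 1.0322 rad, distance 6576.2 km.
Total: 12674.6 + 6576.2 ≈ 19251 km.

19251 km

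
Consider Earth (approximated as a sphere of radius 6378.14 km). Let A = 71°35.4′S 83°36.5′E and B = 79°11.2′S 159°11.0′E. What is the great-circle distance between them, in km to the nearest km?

With latitudes φ₁ = -71.590°, φ₂ = -79.187° and longitude difference Δλ = 75.575°:
cos c = sin φ₁ sin φ₂ + cos φ₁ cos φ₂ cos Δλ = (-0.9488)(-0.9822) + (0.3158)(0.1876)(0.2491) = 0.94673,
so c = arccos(0.94673) = 0.32786 rad.
Distance = R·c = 6378.14 × 0.3279 ≈ 2091 km.

2091 km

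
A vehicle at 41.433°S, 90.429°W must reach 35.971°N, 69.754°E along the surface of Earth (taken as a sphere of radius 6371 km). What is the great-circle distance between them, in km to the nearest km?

18196 km

Let φ₁ = -0.7231 rad, φ₂ = 0.6278 rad, and Δλ = 2.7957 rad.
cos c = sin φ₁ sin φ₂ + cos φ₁ cos φ₂ cos Δλ = (-0.6617)(0.5874) + (0.7497)(0.8093)(-0.9408) = -0.95953,
so c = arccos(-0.95953) = 2.85611 rad.
Distance = R·c = 6371 × 2.8561 ≈ 18196 km.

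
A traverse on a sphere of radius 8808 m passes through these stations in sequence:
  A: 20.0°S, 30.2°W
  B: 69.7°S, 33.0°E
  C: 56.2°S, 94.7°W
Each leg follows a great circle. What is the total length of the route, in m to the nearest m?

Leg A→B: central angle 1.0840 rad, distance 9548.2 m.
Leg B→C: central angle 0.8482 rad, distance 7470.8 m.
Total: 9548.2 + 7470.8 ≈ 17019 m.

17019 m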